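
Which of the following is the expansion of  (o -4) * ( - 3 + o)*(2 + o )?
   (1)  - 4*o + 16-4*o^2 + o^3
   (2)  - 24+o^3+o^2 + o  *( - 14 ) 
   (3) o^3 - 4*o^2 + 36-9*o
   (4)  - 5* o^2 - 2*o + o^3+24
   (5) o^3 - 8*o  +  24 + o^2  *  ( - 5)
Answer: 4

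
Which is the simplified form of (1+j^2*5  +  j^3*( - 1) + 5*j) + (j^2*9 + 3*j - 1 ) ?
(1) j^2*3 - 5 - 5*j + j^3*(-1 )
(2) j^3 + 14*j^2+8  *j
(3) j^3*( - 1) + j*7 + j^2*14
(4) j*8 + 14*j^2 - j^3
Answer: 4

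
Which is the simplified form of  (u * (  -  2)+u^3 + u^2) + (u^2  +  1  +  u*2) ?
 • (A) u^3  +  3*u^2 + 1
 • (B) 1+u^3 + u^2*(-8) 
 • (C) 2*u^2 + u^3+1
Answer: C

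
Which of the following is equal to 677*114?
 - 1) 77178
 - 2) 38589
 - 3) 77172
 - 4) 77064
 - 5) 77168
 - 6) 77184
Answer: 1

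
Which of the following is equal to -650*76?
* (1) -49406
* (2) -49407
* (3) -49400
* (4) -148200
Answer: 3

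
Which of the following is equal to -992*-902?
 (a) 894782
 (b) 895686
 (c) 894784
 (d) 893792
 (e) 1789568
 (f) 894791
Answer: c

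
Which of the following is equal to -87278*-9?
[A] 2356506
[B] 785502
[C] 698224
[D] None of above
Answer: B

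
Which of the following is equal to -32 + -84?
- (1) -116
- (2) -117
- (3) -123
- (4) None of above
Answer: 1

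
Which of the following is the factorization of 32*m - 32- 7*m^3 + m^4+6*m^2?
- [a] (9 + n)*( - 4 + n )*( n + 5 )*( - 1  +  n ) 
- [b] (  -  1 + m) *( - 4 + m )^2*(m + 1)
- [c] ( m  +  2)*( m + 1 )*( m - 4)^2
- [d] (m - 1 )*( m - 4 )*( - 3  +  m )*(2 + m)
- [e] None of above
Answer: e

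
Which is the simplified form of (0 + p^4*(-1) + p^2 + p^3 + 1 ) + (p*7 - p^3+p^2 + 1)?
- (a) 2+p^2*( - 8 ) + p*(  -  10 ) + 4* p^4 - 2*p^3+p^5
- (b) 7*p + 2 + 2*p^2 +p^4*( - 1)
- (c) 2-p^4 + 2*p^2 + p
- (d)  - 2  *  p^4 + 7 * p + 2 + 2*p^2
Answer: b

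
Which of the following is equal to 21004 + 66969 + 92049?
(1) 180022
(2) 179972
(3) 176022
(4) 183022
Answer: 1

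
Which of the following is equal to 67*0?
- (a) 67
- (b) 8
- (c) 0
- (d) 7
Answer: c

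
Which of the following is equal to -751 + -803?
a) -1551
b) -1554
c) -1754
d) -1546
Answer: b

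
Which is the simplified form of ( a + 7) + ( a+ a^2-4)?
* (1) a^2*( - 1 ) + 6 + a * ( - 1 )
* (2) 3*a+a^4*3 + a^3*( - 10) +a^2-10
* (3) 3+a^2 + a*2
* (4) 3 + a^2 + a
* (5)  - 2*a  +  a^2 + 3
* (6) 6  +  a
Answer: 3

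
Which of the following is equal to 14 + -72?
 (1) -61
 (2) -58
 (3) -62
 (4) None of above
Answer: 2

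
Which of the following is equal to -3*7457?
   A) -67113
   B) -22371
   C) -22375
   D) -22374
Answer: B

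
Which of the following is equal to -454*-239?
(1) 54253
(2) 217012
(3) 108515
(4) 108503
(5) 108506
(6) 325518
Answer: 5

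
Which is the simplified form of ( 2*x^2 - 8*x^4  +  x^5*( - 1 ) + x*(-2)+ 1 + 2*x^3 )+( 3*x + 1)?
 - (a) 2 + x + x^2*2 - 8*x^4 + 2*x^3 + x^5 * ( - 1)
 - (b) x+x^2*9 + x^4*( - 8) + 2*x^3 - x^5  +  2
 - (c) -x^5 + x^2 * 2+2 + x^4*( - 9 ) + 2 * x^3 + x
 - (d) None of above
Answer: a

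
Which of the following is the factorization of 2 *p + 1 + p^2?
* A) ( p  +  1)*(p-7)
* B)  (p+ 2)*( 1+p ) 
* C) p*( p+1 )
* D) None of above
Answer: D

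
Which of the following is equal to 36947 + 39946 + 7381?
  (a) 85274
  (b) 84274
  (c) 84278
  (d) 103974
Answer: b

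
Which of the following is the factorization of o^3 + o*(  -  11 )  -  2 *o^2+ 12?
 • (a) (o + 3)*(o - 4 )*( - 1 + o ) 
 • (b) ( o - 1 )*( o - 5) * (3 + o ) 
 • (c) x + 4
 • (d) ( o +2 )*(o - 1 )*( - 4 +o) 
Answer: a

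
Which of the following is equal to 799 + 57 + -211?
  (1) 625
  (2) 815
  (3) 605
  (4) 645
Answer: 4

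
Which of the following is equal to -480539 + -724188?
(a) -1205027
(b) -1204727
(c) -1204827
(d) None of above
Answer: b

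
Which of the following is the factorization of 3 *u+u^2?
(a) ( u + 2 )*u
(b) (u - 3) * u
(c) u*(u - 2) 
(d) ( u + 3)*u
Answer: d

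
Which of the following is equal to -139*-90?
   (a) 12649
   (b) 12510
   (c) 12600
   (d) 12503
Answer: b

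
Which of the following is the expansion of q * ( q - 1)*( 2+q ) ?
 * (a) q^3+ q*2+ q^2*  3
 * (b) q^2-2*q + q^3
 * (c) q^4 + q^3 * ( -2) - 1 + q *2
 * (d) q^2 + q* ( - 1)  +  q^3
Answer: b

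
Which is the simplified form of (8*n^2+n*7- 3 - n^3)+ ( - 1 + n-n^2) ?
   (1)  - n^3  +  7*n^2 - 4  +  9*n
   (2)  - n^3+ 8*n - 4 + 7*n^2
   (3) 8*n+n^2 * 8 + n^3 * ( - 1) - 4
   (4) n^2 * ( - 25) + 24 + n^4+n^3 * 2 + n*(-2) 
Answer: 2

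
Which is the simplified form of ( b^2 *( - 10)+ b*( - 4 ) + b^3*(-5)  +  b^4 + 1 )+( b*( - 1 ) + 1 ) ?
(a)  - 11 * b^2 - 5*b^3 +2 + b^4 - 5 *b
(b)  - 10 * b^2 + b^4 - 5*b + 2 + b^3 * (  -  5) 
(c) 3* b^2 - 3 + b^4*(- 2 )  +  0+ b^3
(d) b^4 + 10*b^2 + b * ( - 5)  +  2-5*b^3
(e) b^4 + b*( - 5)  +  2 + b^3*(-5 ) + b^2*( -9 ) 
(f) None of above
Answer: b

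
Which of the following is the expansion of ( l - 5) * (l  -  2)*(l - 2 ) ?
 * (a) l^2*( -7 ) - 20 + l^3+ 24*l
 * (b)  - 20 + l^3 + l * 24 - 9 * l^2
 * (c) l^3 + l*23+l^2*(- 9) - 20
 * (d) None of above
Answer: b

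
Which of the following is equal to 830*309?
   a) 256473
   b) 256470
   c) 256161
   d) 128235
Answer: b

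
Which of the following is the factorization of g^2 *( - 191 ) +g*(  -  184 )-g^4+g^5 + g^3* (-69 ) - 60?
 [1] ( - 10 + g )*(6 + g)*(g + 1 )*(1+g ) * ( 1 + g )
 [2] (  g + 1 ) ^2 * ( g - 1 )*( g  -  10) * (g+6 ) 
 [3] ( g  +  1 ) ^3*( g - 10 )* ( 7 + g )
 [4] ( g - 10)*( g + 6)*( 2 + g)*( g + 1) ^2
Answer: 1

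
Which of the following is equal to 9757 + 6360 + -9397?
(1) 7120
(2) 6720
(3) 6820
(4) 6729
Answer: 2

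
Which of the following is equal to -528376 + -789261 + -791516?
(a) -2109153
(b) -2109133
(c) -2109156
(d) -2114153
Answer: a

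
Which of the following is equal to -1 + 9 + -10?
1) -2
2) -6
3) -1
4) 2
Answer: 1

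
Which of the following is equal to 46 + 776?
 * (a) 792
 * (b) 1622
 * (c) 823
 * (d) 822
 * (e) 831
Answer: d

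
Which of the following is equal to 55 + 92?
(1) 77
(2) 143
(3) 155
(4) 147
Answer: 4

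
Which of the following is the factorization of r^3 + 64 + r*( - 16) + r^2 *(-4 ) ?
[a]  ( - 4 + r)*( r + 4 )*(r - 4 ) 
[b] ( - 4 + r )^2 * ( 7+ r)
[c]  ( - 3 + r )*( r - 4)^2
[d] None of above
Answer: a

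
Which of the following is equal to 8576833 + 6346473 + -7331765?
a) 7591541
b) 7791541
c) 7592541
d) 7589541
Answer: a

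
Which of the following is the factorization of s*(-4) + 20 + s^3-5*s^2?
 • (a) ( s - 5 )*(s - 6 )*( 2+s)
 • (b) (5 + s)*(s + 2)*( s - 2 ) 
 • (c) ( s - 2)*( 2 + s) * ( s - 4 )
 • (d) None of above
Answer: d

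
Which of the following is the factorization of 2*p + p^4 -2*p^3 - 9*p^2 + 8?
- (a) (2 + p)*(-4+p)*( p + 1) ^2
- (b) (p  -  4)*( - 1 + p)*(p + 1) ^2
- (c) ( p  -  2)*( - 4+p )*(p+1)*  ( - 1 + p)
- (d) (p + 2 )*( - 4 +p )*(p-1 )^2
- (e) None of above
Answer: e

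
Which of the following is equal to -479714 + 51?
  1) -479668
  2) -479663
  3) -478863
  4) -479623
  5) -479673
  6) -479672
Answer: 2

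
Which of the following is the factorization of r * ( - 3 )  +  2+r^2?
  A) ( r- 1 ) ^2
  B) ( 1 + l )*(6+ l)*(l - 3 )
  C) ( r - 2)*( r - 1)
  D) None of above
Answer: C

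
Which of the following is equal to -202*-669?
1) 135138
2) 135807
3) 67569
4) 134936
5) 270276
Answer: 1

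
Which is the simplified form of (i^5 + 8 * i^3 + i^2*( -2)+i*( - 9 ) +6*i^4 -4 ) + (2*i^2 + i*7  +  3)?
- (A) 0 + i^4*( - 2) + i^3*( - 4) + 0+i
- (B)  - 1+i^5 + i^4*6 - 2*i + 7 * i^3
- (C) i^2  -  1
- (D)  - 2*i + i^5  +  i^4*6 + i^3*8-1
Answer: D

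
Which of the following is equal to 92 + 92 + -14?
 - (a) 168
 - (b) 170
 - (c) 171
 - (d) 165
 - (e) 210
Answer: b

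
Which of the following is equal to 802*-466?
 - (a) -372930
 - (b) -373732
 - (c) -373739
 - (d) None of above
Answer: b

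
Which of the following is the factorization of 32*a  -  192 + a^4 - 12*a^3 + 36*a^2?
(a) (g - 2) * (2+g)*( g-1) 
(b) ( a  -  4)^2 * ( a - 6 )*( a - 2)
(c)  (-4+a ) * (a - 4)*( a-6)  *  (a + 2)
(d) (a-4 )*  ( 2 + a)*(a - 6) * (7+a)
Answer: c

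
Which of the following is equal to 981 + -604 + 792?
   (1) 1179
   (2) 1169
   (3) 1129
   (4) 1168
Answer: 2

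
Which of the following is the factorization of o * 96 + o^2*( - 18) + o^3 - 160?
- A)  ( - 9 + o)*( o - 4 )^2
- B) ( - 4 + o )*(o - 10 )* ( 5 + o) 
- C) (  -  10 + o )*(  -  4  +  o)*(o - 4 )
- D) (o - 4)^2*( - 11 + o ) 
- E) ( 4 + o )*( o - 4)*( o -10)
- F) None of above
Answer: C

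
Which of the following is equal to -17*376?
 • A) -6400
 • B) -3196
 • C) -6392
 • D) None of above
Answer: C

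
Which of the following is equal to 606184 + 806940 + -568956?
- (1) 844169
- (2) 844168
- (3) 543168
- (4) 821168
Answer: 2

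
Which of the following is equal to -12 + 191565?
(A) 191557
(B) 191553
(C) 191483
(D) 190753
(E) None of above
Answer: B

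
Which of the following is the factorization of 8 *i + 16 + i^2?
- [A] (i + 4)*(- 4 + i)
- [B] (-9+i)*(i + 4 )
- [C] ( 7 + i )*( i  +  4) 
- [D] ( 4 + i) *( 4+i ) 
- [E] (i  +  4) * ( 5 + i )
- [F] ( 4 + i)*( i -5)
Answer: D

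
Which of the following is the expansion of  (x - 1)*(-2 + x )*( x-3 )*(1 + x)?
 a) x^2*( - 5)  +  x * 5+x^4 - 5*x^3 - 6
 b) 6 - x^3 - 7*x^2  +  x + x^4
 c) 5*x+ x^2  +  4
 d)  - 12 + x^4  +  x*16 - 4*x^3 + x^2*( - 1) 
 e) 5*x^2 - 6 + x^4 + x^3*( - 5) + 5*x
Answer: e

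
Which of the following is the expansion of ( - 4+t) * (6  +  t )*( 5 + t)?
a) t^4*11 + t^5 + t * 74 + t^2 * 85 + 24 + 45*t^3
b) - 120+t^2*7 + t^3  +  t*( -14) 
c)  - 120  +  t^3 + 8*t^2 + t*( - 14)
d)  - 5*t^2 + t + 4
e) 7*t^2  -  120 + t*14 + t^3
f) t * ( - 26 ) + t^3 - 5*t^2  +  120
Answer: b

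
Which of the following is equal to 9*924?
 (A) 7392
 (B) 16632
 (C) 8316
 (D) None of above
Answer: C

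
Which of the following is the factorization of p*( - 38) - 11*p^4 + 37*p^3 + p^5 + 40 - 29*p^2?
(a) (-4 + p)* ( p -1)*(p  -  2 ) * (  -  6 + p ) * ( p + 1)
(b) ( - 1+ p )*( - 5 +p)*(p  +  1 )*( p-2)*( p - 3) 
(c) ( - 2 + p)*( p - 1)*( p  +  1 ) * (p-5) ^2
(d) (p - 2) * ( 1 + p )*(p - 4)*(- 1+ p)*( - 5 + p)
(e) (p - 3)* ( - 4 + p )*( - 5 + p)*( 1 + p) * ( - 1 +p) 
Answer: d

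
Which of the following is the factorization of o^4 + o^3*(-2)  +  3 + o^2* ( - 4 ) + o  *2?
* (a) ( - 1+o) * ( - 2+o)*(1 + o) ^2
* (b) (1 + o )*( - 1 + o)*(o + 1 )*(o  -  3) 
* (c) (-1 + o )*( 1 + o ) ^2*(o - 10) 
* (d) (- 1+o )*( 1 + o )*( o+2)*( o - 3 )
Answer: b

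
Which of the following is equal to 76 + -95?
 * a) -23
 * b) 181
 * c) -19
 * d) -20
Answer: c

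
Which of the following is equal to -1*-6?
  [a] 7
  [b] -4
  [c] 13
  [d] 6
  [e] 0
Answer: d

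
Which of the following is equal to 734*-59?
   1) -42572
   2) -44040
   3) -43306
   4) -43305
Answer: 3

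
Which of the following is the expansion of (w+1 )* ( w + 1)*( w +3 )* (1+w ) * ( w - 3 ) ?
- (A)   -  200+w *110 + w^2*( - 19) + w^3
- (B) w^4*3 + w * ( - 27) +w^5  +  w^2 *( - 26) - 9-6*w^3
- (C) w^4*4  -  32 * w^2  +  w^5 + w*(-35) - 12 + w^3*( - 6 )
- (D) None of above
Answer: B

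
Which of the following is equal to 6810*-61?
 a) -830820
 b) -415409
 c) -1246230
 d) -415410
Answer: d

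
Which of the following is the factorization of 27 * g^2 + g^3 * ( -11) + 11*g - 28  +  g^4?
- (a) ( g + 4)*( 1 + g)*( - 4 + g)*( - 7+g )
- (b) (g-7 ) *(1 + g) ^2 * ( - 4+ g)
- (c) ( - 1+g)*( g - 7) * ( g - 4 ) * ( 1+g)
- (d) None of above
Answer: c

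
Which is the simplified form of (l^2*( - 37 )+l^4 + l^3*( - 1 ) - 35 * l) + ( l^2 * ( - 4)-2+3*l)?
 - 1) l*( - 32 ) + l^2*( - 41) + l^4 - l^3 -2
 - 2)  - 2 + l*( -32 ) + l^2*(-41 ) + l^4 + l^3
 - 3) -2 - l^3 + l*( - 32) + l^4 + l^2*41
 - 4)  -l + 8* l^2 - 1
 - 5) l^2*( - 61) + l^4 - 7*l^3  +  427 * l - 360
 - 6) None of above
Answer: 1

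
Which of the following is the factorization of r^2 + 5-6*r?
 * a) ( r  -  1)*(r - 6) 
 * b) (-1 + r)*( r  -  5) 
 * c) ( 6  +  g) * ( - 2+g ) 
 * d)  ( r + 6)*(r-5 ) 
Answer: b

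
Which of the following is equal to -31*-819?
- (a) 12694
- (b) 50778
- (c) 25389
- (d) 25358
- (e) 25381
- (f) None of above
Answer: c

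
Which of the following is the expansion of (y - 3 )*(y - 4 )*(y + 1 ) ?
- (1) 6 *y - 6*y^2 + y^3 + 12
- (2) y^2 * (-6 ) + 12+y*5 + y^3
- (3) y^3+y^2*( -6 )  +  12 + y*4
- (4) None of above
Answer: 2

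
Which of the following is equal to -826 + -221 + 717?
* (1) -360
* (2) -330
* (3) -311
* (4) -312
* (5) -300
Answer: 2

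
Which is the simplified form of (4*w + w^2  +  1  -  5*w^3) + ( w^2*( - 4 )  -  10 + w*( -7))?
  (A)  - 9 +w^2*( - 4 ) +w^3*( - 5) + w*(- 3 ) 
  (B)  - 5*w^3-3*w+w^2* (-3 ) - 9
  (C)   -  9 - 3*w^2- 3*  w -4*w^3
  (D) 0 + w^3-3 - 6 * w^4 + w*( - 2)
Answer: B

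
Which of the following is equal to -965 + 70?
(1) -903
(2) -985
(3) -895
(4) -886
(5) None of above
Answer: 3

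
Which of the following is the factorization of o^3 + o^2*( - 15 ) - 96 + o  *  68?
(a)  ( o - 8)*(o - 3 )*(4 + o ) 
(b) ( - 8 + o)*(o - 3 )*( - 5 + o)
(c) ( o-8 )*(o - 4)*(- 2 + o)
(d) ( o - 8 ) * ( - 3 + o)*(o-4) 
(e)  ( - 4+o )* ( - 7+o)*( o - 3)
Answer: d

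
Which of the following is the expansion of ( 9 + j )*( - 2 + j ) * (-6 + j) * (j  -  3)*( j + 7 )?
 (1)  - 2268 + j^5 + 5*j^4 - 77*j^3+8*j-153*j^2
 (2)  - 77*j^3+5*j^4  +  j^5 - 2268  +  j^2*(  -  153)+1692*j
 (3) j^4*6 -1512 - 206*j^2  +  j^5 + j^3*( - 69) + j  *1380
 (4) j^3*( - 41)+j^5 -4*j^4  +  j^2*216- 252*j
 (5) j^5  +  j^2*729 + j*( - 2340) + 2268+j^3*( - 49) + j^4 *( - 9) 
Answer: 2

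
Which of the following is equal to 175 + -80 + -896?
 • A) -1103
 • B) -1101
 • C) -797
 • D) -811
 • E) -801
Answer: E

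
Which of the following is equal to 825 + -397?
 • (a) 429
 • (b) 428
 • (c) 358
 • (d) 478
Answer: b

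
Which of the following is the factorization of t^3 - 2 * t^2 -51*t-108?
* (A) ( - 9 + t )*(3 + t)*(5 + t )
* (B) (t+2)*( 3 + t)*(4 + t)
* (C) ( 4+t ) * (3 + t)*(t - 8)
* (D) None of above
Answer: D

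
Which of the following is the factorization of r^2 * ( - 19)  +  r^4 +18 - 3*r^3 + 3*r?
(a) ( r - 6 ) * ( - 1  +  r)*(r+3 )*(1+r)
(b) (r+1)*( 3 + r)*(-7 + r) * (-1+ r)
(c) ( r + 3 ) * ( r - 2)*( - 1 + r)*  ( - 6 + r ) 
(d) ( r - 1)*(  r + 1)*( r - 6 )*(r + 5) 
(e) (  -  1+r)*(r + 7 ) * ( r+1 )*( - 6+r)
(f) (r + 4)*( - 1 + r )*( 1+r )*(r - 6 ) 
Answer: a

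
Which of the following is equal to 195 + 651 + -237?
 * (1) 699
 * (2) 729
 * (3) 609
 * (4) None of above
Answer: 3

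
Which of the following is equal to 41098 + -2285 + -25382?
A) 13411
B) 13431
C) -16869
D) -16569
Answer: B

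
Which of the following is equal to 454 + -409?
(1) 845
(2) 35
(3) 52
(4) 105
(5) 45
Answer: 5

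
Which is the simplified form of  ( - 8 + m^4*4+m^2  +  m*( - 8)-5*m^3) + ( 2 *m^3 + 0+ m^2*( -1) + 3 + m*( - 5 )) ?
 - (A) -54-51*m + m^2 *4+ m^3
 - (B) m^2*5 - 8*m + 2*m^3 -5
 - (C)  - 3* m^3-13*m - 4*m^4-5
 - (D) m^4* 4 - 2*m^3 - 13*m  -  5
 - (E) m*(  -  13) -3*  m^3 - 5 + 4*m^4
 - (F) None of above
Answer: E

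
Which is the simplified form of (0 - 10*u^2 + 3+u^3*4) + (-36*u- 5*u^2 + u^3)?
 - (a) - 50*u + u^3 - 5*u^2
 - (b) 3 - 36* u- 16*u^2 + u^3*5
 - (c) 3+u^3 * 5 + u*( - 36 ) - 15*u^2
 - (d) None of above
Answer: c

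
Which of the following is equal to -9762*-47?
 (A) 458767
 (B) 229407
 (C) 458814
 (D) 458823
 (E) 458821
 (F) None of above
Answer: C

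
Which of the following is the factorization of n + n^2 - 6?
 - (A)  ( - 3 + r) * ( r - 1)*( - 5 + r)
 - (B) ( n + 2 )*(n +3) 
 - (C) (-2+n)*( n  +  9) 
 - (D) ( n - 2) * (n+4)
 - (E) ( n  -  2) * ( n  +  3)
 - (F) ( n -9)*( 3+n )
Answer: E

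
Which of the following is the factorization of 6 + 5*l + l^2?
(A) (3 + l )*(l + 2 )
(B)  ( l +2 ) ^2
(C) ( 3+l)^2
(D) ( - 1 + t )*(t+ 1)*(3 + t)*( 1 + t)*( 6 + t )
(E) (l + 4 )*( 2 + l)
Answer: A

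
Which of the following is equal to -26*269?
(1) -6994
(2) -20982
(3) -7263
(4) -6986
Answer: 1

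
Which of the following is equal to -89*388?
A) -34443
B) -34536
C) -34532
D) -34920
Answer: C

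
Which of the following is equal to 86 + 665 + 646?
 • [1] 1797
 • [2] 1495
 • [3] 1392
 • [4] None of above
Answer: 4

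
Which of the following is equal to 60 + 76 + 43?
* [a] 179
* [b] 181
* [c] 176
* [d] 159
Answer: a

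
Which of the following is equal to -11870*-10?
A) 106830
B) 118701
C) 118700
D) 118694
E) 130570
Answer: C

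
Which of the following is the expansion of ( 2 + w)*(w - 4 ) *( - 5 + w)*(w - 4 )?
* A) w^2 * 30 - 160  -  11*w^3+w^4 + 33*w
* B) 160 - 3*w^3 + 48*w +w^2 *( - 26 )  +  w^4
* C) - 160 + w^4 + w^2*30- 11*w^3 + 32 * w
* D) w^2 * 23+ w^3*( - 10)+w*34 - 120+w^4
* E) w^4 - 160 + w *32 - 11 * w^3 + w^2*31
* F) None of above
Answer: C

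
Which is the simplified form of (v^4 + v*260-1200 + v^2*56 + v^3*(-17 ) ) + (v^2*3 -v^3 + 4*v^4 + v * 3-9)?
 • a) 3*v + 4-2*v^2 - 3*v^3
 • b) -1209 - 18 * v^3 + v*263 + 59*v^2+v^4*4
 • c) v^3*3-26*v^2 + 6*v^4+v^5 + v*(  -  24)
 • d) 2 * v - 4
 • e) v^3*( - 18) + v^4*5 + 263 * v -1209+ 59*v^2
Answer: e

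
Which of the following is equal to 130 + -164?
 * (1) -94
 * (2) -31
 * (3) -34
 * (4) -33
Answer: 3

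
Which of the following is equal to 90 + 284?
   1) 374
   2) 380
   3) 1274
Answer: 1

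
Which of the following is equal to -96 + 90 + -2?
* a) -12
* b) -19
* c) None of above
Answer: c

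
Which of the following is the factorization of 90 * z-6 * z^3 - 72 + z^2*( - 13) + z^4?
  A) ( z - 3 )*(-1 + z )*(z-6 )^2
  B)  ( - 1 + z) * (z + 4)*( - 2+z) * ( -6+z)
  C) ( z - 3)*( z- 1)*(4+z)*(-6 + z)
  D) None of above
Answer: C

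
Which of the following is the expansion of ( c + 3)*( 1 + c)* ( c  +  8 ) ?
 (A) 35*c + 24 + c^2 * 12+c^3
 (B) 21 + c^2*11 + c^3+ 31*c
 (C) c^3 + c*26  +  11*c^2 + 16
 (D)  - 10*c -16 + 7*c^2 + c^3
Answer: A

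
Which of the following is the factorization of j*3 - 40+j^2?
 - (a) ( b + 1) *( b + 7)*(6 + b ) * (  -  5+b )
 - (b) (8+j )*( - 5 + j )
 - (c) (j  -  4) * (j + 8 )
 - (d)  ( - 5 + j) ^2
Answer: b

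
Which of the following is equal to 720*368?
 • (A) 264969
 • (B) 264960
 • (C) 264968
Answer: B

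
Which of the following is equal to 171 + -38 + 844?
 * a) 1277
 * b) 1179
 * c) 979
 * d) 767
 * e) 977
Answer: e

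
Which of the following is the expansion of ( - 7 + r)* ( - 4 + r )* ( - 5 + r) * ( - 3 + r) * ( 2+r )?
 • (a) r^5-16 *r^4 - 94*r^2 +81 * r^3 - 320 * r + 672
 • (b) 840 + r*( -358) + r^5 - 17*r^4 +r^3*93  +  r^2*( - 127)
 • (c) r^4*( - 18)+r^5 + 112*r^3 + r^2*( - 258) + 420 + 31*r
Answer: b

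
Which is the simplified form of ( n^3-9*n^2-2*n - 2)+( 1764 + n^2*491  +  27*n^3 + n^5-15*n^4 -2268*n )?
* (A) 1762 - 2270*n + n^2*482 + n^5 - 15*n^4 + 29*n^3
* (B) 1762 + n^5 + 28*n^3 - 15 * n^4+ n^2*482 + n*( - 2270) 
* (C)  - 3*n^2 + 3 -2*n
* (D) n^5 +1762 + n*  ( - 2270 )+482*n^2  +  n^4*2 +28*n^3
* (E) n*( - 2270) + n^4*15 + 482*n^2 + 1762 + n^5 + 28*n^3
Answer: B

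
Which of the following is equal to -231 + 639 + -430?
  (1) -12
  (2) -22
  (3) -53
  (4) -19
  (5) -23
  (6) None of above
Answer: 2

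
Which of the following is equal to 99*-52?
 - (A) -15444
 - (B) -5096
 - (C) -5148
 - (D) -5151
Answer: C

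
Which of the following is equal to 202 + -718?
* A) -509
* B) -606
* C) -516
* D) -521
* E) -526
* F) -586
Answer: C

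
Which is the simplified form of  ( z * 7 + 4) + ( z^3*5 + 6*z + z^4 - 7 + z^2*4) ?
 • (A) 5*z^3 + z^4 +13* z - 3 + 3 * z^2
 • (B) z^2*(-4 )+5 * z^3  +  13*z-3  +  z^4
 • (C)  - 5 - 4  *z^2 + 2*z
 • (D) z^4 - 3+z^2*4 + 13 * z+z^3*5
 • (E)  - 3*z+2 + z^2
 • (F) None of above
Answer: D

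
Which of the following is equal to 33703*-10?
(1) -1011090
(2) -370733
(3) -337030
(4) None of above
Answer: 3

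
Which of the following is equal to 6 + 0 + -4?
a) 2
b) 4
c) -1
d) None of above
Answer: a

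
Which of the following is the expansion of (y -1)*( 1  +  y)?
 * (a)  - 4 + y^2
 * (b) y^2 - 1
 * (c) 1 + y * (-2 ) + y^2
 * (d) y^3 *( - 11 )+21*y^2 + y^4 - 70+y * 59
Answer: b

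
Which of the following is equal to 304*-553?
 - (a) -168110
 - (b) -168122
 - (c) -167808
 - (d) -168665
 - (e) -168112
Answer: e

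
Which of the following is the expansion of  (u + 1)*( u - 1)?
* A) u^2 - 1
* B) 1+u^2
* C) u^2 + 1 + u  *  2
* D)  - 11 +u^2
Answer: A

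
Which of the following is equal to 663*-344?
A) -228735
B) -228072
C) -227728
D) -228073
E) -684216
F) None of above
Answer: B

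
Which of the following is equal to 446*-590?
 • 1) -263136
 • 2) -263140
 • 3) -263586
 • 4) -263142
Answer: 2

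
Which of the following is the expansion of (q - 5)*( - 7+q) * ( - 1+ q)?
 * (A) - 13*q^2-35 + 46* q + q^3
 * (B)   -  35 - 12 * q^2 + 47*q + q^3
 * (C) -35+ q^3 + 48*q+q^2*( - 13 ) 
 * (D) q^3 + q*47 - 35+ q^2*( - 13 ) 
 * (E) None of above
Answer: D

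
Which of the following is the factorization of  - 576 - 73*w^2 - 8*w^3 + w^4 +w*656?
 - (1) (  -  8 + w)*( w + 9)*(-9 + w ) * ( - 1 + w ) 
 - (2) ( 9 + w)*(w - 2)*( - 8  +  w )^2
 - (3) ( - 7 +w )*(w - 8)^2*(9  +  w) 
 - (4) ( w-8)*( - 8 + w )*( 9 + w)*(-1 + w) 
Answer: 4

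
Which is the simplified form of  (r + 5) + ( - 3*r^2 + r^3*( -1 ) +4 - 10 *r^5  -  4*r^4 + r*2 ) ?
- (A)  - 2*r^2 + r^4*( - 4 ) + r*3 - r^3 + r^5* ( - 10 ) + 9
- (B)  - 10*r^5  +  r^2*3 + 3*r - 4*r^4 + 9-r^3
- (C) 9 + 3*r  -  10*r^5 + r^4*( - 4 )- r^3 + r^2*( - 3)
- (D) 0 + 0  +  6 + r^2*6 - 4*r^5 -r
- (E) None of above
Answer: C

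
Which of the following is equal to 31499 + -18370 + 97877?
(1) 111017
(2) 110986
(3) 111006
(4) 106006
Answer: 3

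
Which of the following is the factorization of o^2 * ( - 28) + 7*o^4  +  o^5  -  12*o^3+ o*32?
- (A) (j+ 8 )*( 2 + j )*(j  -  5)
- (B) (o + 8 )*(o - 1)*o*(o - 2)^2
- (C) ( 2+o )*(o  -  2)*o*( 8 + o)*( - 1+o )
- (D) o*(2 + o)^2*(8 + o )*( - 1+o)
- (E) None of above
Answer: C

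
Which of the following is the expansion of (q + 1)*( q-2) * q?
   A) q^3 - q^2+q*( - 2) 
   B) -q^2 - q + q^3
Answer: A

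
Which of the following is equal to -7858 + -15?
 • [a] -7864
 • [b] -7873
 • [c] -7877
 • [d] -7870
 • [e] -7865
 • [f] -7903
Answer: b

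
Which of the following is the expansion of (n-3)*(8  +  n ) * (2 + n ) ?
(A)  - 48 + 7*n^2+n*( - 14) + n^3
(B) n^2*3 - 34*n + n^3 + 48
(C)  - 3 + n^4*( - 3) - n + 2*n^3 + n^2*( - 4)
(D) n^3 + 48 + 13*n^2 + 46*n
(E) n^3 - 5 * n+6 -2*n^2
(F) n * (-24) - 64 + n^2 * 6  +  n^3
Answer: A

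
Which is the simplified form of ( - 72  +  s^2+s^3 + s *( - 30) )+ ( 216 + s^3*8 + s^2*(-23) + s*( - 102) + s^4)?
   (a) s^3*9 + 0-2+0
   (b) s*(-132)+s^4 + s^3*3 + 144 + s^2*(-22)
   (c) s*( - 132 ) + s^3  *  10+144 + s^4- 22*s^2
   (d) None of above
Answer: d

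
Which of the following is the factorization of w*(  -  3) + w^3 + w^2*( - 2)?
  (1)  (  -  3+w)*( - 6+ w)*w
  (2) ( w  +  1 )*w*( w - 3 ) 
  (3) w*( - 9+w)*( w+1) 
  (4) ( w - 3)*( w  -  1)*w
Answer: 2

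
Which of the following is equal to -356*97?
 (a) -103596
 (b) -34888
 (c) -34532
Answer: c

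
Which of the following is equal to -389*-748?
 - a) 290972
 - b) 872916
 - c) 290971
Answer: a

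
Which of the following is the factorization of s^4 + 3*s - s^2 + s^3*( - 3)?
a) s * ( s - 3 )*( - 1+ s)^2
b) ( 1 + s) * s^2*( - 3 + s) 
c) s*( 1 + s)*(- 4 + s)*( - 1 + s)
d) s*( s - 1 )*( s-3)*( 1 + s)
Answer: d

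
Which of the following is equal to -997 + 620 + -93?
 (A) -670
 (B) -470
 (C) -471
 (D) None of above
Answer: B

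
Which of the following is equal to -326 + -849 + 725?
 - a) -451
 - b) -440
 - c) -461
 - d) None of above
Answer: d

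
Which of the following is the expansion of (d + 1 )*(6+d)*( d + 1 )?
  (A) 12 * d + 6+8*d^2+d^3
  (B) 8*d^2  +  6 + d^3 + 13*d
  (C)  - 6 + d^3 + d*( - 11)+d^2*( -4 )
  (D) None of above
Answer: B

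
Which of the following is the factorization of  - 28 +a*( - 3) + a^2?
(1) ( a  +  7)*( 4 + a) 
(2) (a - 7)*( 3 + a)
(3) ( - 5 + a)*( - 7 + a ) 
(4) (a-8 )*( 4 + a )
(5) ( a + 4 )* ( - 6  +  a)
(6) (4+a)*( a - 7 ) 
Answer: 6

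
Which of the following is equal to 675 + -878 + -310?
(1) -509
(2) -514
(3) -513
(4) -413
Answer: 3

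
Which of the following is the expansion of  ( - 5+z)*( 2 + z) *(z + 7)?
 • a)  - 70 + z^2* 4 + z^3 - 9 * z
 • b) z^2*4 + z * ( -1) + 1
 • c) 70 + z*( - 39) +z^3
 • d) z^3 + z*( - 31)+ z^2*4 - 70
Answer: d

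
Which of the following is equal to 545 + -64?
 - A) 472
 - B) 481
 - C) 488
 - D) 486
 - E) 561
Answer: B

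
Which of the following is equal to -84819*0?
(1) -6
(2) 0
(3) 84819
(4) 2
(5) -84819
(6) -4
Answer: 2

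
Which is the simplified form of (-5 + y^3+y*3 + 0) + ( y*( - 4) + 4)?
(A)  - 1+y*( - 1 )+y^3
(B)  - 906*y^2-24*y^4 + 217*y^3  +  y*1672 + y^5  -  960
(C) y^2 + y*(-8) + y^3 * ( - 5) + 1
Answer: A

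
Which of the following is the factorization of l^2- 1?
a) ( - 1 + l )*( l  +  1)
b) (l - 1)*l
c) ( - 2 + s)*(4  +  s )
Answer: a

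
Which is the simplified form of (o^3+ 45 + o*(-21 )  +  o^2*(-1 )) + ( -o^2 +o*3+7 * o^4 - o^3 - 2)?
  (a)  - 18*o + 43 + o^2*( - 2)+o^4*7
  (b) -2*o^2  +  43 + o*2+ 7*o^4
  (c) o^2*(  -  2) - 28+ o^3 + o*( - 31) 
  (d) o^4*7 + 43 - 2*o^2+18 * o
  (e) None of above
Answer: a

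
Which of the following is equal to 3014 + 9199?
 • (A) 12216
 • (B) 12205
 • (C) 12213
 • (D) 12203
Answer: C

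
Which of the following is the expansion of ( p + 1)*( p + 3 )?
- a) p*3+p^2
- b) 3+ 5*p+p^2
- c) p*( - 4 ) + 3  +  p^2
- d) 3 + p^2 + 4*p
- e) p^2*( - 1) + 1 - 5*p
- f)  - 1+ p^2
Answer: d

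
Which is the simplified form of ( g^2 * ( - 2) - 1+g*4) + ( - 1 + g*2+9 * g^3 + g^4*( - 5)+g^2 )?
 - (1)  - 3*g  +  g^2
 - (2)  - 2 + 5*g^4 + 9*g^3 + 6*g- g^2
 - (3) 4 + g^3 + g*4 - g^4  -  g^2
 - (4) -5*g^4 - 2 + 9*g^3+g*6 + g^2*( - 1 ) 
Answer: 4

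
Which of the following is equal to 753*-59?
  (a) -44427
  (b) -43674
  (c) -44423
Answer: a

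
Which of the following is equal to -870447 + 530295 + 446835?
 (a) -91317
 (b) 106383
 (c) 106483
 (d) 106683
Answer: d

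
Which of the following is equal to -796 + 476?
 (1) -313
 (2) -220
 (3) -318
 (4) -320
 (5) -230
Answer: 4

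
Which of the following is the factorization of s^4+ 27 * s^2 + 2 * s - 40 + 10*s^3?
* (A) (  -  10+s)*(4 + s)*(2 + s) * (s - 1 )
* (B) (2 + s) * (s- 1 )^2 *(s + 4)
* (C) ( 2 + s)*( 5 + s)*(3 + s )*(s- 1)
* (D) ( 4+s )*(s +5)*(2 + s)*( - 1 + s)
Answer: D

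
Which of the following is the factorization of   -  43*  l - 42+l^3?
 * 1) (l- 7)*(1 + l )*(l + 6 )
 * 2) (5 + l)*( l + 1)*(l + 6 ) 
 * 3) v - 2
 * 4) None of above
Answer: 1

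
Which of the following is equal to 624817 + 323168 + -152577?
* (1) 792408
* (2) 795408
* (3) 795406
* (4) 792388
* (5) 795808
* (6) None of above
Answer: 2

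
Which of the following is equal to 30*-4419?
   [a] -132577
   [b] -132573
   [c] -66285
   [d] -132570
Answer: d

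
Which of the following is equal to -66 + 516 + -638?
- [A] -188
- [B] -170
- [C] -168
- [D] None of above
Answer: A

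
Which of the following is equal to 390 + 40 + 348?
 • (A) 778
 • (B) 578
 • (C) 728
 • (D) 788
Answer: A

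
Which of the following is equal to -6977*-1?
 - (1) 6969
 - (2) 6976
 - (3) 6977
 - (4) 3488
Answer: 3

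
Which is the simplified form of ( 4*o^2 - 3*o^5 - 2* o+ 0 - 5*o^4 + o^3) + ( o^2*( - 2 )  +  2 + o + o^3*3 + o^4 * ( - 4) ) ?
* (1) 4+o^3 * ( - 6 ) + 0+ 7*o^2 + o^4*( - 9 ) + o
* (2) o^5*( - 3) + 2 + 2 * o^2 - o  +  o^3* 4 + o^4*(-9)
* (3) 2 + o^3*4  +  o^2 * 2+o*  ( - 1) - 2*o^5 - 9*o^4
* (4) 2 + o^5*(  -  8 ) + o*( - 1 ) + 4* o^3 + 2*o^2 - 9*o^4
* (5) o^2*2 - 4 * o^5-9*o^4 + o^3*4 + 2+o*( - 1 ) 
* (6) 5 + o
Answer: 2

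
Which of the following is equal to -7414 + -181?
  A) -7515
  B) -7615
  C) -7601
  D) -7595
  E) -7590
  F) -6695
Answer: D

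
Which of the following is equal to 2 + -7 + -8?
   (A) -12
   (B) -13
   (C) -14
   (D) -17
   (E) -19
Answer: B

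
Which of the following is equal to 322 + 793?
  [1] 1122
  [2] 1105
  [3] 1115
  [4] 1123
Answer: 3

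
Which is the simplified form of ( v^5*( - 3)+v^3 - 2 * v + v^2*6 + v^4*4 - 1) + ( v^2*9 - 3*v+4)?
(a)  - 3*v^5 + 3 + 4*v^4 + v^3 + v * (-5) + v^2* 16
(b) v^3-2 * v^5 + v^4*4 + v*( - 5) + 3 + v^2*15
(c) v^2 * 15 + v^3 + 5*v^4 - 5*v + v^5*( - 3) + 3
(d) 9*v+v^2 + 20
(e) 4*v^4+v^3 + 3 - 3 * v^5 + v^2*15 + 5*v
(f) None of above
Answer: f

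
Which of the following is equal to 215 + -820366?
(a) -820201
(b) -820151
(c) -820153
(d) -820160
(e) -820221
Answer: b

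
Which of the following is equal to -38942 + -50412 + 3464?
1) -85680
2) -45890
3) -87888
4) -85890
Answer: 4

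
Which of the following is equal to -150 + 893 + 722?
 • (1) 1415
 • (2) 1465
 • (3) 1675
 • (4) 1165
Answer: 2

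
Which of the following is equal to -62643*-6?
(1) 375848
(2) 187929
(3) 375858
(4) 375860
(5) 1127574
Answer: 3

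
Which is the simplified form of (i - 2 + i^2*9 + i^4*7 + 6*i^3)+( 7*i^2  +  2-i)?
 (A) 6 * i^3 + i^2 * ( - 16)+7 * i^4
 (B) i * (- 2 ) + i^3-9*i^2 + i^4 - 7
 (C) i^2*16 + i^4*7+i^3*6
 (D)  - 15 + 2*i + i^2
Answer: C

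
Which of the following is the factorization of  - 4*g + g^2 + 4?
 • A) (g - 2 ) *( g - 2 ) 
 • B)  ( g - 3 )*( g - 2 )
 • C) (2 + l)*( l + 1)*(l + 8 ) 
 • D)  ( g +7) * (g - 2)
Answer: A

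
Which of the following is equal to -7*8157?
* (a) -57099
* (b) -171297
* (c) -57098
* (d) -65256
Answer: a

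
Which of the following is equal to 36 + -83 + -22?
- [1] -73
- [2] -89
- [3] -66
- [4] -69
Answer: 4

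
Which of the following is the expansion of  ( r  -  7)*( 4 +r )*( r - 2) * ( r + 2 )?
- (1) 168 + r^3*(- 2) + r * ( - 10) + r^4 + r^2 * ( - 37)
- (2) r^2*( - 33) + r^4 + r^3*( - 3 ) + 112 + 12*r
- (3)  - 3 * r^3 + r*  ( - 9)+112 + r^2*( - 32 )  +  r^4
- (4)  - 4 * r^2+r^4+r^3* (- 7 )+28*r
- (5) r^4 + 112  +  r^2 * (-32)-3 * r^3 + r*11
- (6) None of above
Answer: 6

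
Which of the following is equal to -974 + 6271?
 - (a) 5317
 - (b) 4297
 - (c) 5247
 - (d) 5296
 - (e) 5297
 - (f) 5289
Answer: e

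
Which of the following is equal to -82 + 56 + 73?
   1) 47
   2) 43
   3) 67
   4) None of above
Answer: 1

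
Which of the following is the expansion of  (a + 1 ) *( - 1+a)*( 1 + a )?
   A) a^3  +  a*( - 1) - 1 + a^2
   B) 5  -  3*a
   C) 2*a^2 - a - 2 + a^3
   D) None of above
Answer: A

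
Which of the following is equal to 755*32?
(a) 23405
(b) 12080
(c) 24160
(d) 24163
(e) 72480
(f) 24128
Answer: c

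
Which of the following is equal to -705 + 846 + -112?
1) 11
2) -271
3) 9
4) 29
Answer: 4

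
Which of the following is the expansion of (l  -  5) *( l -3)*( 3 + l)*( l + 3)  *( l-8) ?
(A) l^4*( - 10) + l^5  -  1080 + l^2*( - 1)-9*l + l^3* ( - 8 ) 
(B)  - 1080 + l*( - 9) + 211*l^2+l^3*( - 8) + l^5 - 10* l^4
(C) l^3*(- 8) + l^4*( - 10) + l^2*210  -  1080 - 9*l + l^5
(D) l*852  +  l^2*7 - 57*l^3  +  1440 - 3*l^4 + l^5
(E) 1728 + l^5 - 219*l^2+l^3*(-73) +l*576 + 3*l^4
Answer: C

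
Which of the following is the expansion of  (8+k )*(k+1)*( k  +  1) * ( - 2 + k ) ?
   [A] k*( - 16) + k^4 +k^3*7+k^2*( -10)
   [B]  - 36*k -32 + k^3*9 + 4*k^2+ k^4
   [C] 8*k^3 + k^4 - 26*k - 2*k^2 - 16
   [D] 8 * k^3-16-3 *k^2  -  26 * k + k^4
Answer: D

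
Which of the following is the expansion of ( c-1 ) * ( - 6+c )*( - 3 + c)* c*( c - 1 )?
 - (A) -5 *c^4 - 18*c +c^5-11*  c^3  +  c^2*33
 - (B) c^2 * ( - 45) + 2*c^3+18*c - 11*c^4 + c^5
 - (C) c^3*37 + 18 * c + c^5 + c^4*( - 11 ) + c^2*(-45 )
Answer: C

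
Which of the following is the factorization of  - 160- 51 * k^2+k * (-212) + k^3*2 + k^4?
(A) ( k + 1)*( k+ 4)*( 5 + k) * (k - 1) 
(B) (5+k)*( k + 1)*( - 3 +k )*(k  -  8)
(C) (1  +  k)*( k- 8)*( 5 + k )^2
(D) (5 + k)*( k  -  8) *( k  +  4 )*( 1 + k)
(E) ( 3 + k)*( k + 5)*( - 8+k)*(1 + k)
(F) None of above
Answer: D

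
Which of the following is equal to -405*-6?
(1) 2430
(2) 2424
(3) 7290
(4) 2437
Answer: 1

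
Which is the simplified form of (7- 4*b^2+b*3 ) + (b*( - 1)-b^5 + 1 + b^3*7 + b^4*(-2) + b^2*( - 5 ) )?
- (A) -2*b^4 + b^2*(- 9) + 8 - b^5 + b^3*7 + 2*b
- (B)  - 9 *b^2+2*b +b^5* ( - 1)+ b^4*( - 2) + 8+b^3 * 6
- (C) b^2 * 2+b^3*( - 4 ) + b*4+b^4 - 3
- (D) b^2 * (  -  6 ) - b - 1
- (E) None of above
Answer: A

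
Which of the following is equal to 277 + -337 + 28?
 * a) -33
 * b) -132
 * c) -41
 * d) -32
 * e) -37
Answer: d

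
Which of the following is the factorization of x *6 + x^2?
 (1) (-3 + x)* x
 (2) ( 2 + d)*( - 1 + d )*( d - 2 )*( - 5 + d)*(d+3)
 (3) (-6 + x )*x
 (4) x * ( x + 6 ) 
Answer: 4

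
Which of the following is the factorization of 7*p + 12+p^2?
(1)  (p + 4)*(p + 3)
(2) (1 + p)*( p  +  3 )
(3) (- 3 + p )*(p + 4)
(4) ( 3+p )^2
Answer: 1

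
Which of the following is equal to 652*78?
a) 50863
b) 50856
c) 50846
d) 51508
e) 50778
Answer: b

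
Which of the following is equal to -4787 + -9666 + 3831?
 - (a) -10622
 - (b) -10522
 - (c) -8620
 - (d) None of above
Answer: a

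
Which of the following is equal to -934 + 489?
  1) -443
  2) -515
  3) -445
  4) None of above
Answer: 3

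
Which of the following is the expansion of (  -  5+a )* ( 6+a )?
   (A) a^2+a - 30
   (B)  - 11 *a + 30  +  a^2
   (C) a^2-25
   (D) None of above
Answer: A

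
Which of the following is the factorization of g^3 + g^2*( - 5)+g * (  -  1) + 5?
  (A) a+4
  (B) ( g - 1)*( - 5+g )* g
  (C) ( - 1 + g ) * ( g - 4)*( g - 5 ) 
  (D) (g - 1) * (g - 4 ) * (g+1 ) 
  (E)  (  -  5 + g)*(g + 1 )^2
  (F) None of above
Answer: F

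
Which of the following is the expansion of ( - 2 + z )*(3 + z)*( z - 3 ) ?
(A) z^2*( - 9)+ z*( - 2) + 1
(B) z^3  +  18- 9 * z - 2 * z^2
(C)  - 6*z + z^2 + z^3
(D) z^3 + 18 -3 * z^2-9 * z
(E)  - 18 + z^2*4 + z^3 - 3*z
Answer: B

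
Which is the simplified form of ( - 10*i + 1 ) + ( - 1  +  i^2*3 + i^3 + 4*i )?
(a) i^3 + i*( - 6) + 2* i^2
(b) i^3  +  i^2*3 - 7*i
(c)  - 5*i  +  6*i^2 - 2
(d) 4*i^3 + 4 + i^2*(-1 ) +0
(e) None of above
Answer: e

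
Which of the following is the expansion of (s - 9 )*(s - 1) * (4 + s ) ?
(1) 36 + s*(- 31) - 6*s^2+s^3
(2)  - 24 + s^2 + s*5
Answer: 1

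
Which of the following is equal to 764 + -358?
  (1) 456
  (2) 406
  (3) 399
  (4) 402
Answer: 2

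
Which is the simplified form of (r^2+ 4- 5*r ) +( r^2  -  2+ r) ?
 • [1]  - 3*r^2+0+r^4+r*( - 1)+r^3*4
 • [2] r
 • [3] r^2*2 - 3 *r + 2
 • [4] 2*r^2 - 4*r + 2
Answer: 4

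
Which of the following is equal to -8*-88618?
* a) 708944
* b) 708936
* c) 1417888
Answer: a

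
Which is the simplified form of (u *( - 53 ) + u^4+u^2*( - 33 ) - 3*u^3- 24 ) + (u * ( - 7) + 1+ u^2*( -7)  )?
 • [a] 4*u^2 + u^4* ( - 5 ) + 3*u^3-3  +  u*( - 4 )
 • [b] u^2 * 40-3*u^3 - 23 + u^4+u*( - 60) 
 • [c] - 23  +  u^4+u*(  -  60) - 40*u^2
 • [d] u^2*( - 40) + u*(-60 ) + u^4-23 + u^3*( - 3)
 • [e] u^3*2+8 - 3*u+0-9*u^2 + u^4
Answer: d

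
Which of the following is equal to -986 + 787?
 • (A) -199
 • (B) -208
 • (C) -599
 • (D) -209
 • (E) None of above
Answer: A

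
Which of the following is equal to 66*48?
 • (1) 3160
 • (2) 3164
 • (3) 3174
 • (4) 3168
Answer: 4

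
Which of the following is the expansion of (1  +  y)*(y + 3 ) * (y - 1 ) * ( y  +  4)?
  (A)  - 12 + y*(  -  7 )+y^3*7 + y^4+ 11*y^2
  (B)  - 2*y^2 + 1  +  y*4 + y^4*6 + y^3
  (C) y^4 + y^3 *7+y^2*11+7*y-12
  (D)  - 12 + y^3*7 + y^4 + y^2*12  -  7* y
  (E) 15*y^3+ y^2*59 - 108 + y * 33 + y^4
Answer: A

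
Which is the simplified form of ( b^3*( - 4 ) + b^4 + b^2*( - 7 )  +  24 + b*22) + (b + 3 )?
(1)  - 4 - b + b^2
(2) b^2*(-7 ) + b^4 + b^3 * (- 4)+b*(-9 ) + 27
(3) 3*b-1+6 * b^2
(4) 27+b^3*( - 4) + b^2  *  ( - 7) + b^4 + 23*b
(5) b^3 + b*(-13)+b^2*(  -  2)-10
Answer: 4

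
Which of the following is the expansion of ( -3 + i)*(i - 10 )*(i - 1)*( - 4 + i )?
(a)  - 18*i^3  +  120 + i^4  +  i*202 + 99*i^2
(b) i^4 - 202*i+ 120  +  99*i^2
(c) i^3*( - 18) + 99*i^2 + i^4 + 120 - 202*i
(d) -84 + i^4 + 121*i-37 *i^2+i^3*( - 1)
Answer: c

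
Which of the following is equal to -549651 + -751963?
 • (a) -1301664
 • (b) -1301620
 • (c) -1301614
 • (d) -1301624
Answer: c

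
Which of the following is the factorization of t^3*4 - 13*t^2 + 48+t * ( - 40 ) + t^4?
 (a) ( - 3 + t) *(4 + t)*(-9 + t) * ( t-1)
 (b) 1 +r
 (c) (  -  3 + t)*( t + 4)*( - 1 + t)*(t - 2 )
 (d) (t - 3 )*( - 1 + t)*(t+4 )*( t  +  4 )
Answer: d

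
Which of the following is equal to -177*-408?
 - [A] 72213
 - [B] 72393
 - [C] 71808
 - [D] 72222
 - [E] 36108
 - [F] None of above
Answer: F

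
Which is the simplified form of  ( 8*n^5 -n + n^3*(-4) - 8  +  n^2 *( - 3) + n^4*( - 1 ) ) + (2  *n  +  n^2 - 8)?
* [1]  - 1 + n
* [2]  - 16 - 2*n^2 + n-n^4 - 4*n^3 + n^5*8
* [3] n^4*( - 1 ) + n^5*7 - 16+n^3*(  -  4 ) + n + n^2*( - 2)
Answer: 2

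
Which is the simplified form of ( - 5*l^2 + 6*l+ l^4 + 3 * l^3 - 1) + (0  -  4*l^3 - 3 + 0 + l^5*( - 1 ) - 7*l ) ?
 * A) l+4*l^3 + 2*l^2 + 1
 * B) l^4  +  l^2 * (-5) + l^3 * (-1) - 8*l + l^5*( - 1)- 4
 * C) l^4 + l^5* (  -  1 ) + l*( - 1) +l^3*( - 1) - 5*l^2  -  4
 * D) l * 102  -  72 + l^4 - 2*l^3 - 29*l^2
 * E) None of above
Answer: C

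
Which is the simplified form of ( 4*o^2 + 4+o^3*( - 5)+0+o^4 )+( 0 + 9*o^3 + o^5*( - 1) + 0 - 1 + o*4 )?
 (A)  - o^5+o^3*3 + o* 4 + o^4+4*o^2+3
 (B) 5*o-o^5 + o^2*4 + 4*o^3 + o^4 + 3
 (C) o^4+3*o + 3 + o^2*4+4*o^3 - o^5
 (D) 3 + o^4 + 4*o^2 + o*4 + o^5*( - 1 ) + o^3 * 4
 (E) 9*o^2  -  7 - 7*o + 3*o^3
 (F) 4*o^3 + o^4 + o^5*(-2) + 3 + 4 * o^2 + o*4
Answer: D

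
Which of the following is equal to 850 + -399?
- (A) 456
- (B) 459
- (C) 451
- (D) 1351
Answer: C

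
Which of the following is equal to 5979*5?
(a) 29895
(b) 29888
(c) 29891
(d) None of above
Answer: a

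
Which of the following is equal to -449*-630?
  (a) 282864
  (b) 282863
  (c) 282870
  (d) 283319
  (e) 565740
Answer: c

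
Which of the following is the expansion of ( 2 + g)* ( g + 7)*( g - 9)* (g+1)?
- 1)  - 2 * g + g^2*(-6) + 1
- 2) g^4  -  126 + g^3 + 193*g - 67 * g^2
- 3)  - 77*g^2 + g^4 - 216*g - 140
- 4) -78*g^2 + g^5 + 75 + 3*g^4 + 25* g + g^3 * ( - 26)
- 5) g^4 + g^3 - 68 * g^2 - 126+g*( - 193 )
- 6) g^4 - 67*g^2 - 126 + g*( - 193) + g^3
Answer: 6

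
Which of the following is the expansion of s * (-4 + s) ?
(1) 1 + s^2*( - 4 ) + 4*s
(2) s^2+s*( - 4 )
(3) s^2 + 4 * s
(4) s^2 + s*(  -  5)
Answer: 2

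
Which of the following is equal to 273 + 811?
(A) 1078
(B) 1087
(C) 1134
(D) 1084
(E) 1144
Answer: D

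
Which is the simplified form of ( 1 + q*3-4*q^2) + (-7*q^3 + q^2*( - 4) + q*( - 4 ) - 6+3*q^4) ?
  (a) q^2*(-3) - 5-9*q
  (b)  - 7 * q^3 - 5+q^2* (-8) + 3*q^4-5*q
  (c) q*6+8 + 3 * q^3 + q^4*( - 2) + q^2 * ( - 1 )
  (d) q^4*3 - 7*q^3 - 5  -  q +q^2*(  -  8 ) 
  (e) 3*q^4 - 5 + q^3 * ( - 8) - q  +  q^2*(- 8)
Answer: d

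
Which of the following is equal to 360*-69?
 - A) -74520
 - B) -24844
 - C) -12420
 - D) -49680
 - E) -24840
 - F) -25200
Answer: E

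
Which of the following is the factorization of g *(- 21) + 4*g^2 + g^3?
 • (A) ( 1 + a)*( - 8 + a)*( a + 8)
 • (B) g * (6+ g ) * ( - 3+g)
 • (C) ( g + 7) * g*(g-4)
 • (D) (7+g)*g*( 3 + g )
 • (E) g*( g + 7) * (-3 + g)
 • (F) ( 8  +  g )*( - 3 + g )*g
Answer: E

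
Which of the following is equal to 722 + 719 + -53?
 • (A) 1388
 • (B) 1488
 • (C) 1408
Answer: A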